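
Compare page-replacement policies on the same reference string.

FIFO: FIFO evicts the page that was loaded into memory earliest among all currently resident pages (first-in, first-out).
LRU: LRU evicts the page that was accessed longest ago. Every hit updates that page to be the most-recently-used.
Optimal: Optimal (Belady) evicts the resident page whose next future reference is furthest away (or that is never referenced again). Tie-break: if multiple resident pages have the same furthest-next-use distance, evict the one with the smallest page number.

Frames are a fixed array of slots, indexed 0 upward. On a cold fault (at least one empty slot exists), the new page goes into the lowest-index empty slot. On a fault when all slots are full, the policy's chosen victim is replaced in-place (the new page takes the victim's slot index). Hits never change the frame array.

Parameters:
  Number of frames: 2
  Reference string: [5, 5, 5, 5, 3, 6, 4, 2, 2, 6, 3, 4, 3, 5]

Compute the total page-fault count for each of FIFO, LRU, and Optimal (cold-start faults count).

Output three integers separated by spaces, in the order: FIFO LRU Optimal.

Answer: 9 9 8

Derivation:
--- FIFO ---
  step 0: ref 5 -> FAULT, frames=[5,-] (faults so far: 1)
  step 1: ref 5 -> HIT, frames=[5,-] (faults so far: 1)
  step 2: ref 5 -> HIT, frames=[5,-] (faults so far: 1)
  step 3: ref 5 -> HIT, frames=[5,-] (faults so far: 1)
  step 4: ref 3 -> FAULT, frames=[5,3] (faults so far: 2)
  step 5: ref 6 -> FAULT, evict 5, frames=[6,3] (faults so far: 3)
  step 6: ref 4 -> FAULT, evict 3, frames=[6,4] (faults so far: 4)
  step 7: ref 2 -> FAULT, evict 6, frames=[2,4] (faults so far: 5)
  step 8: ref 2 -> HIT, frames=[2,4] (faults so far: 5)
  step 9: ref 6 -> FAULT, evict 4, frames=[2,6] (faults so far: 6)
  step 10: ref 3 -> FAULT, evict 2, frames=[3,6] (faults so far: 7)
  step 11: ref 4 -> FAULT, evict 6, frames=[3,4] (faults so far: 8)
  step 12: ref 3 -> HIT, frames=[3,4] (faults so far: 8)
  step 13: ref 5 -> FAULT, evict 3, frames=[5,4] (faults so far: 9)
  FIFO total faults: 9
--- LRU ---
  step 0: ref 5 -> FAULT, frames=[5,-] (faults so far: 1)
  step 1: ref 5 -> HIT, frames=[5,-] (faults so far: 1)
  step 2: ref 5 -> HIT, frames=[5,-] (faults so far: 1)
  step 3: ref 5 -> HIT, frames=[5,-] (faults so far: 1)
  step 4: ref 3 -> FAULT, frames=[5,3] (faults so far: 2)
  step 5: ref 6 -> FAULT, evict 5, frames=[6,3] (faults so far: 3)
  step 6: ref 4 -> FAULT, evict 3, frames=[6,4] (faults so far: 4)
  step 7: ref 2 -> FAULT, evict 6, frames=[2,4] (faults so far: 5)
  step 8: ref 2 -> HIT, frames=[2,4] (faults so far: 5)
  step 9: ref 6 -> FAULT, evict 4, frames=[2,6] (faults so far: 6)
  step 10: ref 3 -> FAULT, evict 2, frames=[3,6] (faults so far: 7)
  step 11: ref 4 -> FAULT, evict 6, frames=[3,4] (faults so far: 8)
  step 12: ref 3 -> HIT, frames=[3,4] (faults so far: 8)
  step 13: ref 5 -> FAULT, evict 4, frames=[3,5] (faults so far: 9)
  LRU total faults: 9
--- Optimal ---
  step 0: ref 5 -> FAULT, frames=[5,-] (faults so far: 1)
  step 1: ref 5 -> HIT, frames=[5,-] (faults so far: 1)
  step 2: ref 5 -> HIT, frames=[5,-] (faults so far: 1)
  step 3: ref 5 -> HIT, frames=[5,-] (faults so far: 1)
  step 4: ref 3 -> FAULT, frames=[5,3] (faults so far: 2)
  step 5: ref 6 -> FAULT, evict 5, frames=[6,3] (faults so far: 3)
  step 6: ref 4 -> FAULT, evict 3, frames=[6,4] (faults so far: 4)
  step 7: ref 2 -> FAULT, evict 4, frames=[6,2] (faults so far: 5)
  step 8: ref 2 -> HIT, frames=[6,2] (faults so far: 5)
  step 9: ref 6 -> HIT, frames=[6,2] (faults so far: 5)
  step 10: ref 3 -> FAULT, evict 2, frames=[6,3] (faults so far: 6)
  step 11: ref 4 -> FAULT, evict 6, frames=[4,3] (faults so far: 7)
  step 12: ref 3 -> HIT, frames=[4,3] (faults so far: 7)
  step 13: ref 5 -> FAULT, evict 3, frames=[4,5] (faults so far: 8)
  Optimal total faults: 8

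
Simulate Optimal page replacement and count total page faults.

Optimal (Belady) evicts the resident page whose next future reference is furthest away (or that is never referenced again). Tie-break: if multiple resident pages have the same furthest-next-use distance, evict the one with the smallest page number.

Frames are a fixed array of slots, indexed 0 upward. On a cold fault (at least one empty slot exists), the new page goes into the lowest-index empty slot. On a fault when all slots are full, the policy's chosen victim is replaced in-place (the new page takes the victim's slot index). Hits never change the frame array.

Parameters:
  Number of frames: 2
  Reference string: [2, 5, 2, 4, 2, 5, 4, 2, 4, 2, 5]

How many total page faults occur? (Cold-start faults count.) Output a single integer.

Answer: 6

Derivation:
Step 0: ref 2 → FAULT, frames=[2,-]
Step 1: ref 5 → FAULT, frames=[2,5]
Step 2: ref 2 → HIT, frames=[2,5]
Step 3: ref 4 → FAULT (evict 5), frames=[2,4]
Step 4: ref 2 → HIT, frames=[2,4]
Step 5: ref 5 → FAULT (evict 2), frames=[5,4]
Step 6: ref 4 → HIT, frames=[5,4]
Step 7: ref 2 → FAULT (evict 5), frames=[2,4]
Step 8: ref 4 → HIT, frames=[2,4]
Step 9: ref 2 → HIT, frames=[2,4]
Step 10: ref 5 → FAULT (evict 2), frames=[5,4]
Total faults: 6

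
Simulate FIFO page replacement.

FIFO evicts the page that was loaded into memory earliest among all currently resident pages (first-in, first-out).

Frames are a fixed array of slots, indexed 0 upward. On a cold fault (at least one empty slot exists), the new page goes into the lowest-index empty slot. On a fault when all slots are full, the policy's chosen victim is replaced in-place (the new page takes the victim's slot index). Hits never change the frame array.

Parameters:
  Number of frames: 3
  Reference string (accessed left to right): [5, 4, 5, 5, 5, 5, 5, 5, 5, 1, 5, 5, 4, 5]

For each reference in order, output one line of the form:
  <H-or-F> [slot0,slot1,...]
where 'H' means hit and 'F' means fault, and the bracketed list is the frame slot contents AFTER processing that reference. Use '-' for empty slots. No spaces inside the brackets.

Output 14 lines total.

F [5,-,-]
F [5,4,-]
H [5,4,-]
H [5,4,-]
H [5,4,-]
H [5,4,-]
H [5,4,-]
H [5,4,-]
H [5,4,-]
F [5,4,1]
H [5,4,1]
H [5,4,1]
H [5,4,1]
H [5,4,1]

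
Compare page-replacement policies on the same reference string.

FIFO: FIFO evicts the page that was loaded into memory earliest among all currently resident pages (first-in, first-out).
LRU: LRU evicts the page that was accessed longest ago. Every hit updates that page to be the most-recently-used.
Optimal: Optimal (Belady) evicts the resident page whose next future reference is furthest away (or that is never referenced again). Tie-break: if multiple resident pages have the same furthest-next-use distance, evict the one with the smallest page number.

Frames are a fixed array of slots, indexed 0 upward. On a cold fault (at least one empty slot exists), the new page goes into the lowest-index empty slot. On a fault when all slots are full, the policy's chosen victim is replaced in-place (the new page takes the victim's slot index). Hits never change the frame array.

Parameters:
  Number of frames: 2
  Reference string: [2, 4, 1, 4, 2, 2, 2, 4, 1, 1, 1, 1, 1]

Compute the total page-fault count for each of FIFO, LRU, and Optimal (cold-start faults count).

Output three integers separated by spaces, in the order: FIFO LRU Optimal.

--- FIFO ---
  step 0: ref 2 -> FAULT, frames=[2,-] (faults so far: 1)
  step 1: ref 4 -> FAULT, frames=[2,4] (faults so far: 2)
  step 2: ref 1 -> FAULT, evict 2, frames=[1,4] (faults so far: 3)
  step 3: ref 4 -> HIT, frames=[1,4] (faults so far: 3)
  step 4: ref 2 -> FAULT, evict 4, frames=[1,2] (faults so far: 4)
  step 5: ref 2 -> HIT, frames=[1,2] (faults so far: 4)
  step 6: ref 2 -> HIT, frames=[1,2] (faults so far: 4)
  step 7: ref 4 -> FAULT, evict 1, frames=[4,2] (faults so far: 5)
  step 8: ref 1 -> FAULT, evict 2, frames=[4,1] (faults so far: 6)
  step 9: ref 1 -> HIT, frames=[4,1] (faults so far: 6)
  step 10: ref 1 -> HIT, frames=[4,1] (faults so far: 6)
  step 11: ref 1 -> HIT, frames=[4,1] (faults so far: 6)
  step 12: ref 1 -> HIT, frames=[4,1] (faults so far: 6)
  FIFO total faults: 6
--- LRU ---
  step 0: ref 2 -> FAULT, frames=[2,-] (faults so far: 1)
  step 1: ref 4 -> FAULT, frames=[2,4] (faults so far: 2)
  step 2: ref 1 -> FAULT, evict 2, frames=[1,4] (faults so far: 3)
  step 3: ref 4 -> HIT, frames=[1,4] (faults so far: 3)
  step 4: ref 2 -> FAULT, evict 1, frames=[2,4] (faults so far: 4)
  step 5: ref 2 -> HIT, frames=[2,4] (faults so far: 4)
  step 6: ref 2 -> HIT, frames=[2,4] (faults so far: 4)
  step 7: ref 4 -> HIT, frames=[2,4] (faults so far: 4)
  step 8: ref 1 -> FAULT, evict 2, frames=[1,4] (faults so far: 5)
  step 9: ref 1 -> HIT, frames=[1,4] (faults so far: 5)
  step 10: ref 1 -> HIT, frames=[1,4] (faults so far: 5)
  step 11: ref 1 -> HIT, frames=[1,4] (faults so far: 5)
  step 12: ref 1 -> HIT, frames=[1,4] (faults so far: 5)
  LRU total faults: 5
--- Optimal ---
  step 0: ref 2 -> FAULT, frames=[2,-] (faults so far: 1)
  step 1: ref 4 -> FAULT, frames=[2,4] (faults so far: 2)
  step 2: ref 1 -> FAULT, evict 2, frames=[1,4] (faults so far: 3)
  step 3: ref 4 -> HIT, frames=[1,4] (faults so far: 3)
  step 4: ref 2 -> FAULT, evict 1, frames=[2,4] (faults so far: 4)
  step 5: ref 2 -> HIT, frames=[2,4] (faults so far: 4)
  step 6: ref 2 -> HIT, frames=[2,4] (faults so far: 4)
  step 7: ref 4 -> HIT, frames=[2,4] (faults so far: 4)
  step 8: ref 1 -> FAULT, evict 2, frames=[1,4] (faults so far: 5)
  step 9: ref 1 -> HIT, frames=[1,4] (faults so far: 5)
  step 10: ref 1 -> HIT, frames=[1,4] (faults so far: 5)
  step 11: ref 1 -> HIT, frames=[1,4] (faults so far: 5)
  step 12: ref 1 -> HIT, frames=[1,4] (faults so far: 5)
  Optimal total faults: 5

Answer: 6 5 5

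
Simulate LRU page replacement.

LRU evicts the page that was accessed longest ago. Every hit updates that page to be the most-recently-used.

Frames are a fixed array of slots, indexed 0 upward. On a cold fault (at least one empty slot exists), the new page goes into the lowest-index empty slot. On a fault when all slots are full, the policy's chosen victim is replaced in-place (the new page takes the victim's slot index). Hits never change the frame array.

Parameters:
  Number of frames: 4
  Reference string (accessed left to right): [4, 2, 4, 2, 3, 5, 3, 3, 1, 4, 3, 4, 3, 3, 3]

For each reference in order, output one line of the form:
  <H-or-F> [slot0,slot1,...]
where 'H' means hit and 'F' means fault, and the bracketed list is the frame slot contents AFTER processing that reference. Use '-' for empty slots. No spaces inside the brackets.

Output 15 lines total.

F [4,-,-,-]
F [4,2,-,-]
H [4,2,-,-]
H [4,2,-,-]
F [4,2,3,-]
F [4,2,3,5]
H [4,2,3,5]
H [4,2,3,5]
F [1,2,3,5]
F [1,4,3,5]
H [1,4,3,5]
H [1,4,3,5]
H [1,4,3,5]
H [1,4,3,5]
H [1,4,3,5]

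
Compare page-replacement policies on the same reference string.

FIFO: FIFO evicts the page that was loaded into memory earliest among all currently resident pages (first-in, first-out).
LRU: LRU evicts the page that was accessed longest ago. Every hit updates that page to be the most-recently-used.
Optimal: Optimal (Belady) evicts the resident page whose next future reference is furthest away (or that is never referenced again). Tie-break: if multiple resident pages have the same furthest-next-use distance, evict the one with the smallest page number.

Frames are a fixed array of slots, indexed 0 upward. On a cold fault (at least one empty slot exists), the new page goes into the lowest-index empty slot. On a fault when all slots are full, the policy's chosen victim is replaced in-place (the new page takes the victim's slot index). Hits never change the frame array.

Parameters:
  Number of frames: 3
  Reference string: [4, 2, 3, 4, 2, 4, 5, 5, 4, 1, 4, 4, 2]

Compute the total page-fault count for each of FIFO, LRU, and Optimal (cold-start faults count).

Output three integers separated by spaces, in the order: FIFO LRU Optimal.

Answer: 7 6 5

Derivation:
--- FIFO ---
  step 0: ref 4 -> FAULT, frames=[4,-,-] (faults so far: 1)
  step 1: ref 2 -> FAULT, frames=[4,2,-] (faults so far: 2)
  step 2: ref 3 -> FAULT, frames=[4,2,3] (faults so far: 3)
  step 3: ref 4 -> HIT, frames=[4,2,3] (faults so far: 3)
  step 4: ref 2 -> HIT, frames=[4,2,3] (faults so far: 3)
  step 5: ref 4 -> HIT, frames=[4,2,3] (faults so far: 3)
  step 6: ref 5 -> FAULT, evict 4, frames=[5,2,3] (faults so far: 4)
  step 7: ref 5 -> HIT, frames=[5,2,3] (faults so far: 4)
  step 8: ref 4 -> FAULT, evict 2, frames=[5,4,3] (faults so far: 5)
  step 9: ref 1 -> FAULT, evict 3, frames=[5,4,1] (faults so far: 6)
  step 10: ref 4 -> HIT, frames=[5,4,1] (faults so far: 6)
  step 11: ref 4 -> HIT, frames=[5,4,1] (faults so far: 6)
  step 12: ref 2 -> FAULT, evict 5, frames=[2,4,1] (faults so far: 7)
  FIFO total faults: 7
--- LRU ---
  step 0: ref 4 -> FAULT, frames=[4,-,-] (faults so far: 1)
  step 1: ref 2 -> FAULT, frames=[4,2,-] (faults so far: 2)
  step 2: ref 3 -> FAULT, frames=[4,2,3] (faults so far: 3)
  step 3: ref 4 -> HIT, frames=[4,2,3] (faults so far: 3)
  step 4: ref 2 -> HIT, frames=[4,2,3] (faults so far: 3)
  step 5: ref 4 -> HIT, frames=[4,2,3] (faults so far: 3)
  step 6: ref 5 -> FAULT, evict 3, frames=[4,2,5] (faults so far: 4)
  step 7: ref 5 -> HIT, frames=[4,2,5] (faults so far: 4)
  step 8: ref 4 -> HIT, frames=[4,2,5] (faults so far: 4)
  step 9: ref 1 -> FAULT, evict 2, frames=[4,1,5] (faults so far: 5)
  step 10: ref 4 -> HIT, frames=[4,1,5] (faults so far: 5)
  step 11: ref 4 -> HIT, frames=[4,1,5] (faults so far: 5)
  step 12: ref 2 -> FAULT, evict 5, frames=[4,1,2] (faults so far: 6)
  LRU total faults: 6
--- Optimal ---
  step 0: ref 4 -> FAULT, frames=[4,-,-] (faults so far: 1)
  step 1: ref 2 -> FAULT, frames=[4,2,-] (faults so far: 2)
  step 2: ref 3 -> FAULT, frames=[4,2,3] (faults so far: 3)
  step 3: ref 4 -> HIT, frames=[4,2,3] (faults so far: 3)
  step 4: ref 2 -> HIT, frames=[4,2,3] (faults so far: 3)
  step 5: ref 4 -> HIT, frames=[4,2,3] (faults so far: 3)
  step 6: ref 5 -> FAULT, evict 3, frames=[4,2,5] (faults so far: 4)
  step 7: ref 5 -> HIT, frames=[4,2,5] (faults so far: 4)
  step 8: ref 4 -> HIT, frames=[4,2,5] (faults so far: 4)
  step 9: ref 1 -> FAULT, evict 5, frames=[4,2,1] (faults so far: 5)
  step 10: ref 4 -> HIT, frames=[4,2,1] (faults so far: 5)
  step 11: ref 4 -> HIT, frames=[4,2,1] (faults so far: 5)
  step 12: ref 2 -> HIT, frames=[4,2,1] (faults so far: 5)
  Optimal total faults: 5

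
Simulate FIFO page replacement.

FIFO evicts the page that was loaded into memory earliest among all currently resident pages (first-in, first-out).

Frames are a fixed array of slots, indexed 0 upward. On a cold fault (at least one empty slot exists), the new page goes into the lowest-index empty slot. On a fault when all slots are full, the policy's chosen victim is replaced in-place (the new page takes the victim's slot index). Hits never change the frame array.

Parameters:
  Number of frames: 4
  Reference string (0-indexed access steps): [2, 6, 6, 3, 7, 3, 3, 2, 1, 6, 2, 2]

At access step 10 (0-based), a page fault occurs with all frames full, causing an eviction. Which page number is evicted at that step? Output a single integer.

Answer: 6

Derivation:
Step 0: ref 2 -> FAULT, frames=[2,-,-,-]
Step 1: ref 6 -> FAULT, frames=[2,6,-,-]
Step 2: ref 6 -> HIT, frames=[2,6,-,-]
Step 3: ref 3 -> FAULT, frames=[2,6,3,-]
Step 4: ref 7 -> FAULT, frames=[2,6,3,7]
Step 5: ref 3 -> HIT, frames=[2,6,3,7]
Step 6: ref 3 -> HIT, frames=[2,6,3,7]
Step 7: ref 2 -> HIT, frames=[2,6,3,7]
Step 8: ref 1 -> FAULT, evict 2, frames=[1,6,3,7]
Step 9: ref 6 -> HIT, frames=[1,6,3,7]
Step 10: ref 2 -> FAULT, evict 6, frames=[1,2,3,7]
At step 10: evicted page 6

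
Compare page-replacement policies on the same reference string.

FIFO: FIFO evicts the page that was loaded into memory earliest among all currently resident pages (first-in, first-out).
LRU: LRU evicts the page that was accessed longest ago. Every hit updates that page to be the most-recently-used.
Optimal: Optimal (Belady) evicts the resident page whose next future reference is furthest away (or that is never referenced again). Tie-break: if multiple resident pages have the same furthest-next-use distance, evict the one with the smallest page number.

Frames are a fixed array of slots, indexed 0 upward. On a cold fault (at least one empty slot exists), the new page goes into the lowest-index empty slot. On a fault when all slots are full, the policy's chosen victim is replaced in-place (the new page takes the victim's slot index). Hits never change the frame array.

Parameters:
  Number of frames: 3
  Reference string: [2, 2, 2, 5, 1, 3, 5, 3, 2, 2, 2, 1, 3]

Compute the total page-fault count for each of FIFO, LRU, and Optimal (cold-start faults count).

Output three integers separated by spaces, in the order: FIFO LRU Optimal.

--- FIFO ---
  step 0: ref 2 -> FAULT, frames=[2,-,-] (faults so far: 1)
  step 1: ref 2 -> HIT, frames=[2,-,-] (faults so far: 1)
  step 2: ref 2 -> HIT, frames=[2,-,-] (faults so far: 1)
  step 3: ref 5 -> FAULT, frames=[2,5,-] (faults so far: 2)
  step 4: ref 1 -> FAULT, frames=[2,5,1] (faults so far: 3)
  step 5: ref 3 -> FAULT, evict 2, frames=[3,5,1] (faults so far: 4)
  step 6: ref 5 -> HIT, frames=[3,5,1] (faults so far: 4)
  step 7: ref 3 -> HIT, frames=[3,5,1] (faults so far: 4)
  step 8: ref 2 -> FAULT, evict 5, frames=[3,2,1] (faults so far: 5)
  step 9: ref 2 -> HIT, frames=[3,2,1] (faults so far: 5)
  step 10: ref 2 -> HIT, frames=[3,2,1] (faults so far: 5)
  step 11: ref 1 -> HIT, frames=[3,2,1] (faults so far: 5)
  step 12: ref 3 -> HIT, frames=[3,2,1] (faults so far: 5)
  FIFO total faults: 5
--- LRU ---
  step 0: ref 2 -> FAULT, frames=[2,-,-] (faults so far: 1)
  step 1: ref 2 -> HIT, frames=[2,-,-] (faults so far: 1)
  step 2: ref 2 -> HIT, frames=[2,-,-] (faults so far: 1)
  step 3: ref 5 -> FAULT, frames=[2,5,-] (faults so far: 2)
  step 4: ref 1 -> FAULT, frames=[2,5,1] (faults so far: 3)
  step 5: ref 3 -> FAULT, evict 2, frames=[3,5,1] (faults so far: 4)
  step 6: ref 5 -> HIT, frames=[3,5,1] (faults so far: 4)
  step 7: ref 3 -> HIT, frames=[3,5,1] (faults so far: 4)
  step 8: ref 2 -> FAULT, evict 1, frames=[3,5,2] (faults so far: 5)
  step 9: ref 2 -> HIT, frames=[3,5,2] (faults so far: 5)
  step 10: ref 2 -> HIT, frames=[3,5,2] (faults so far: 5)
  step 11: ref 1 -> FAULT, evict 5, frames=[3,1,2] (faults so far: 6)
  step 12: ref 3 -> HIT, frames=[3,1,2] (faults so far: 6)
  LRU total faults: 6
--- Optimal ---
  step 0: ref 2 -> FAULT, frames=[2,-,-] (faults so far: 1)
  step 1: ref 2 -> HIT, frames=[2,-,-] (faults so far: 1)
  step 2: ref 2 -> HIT, frames=[2,-,-] (faults so far: 1)
  step 3: ref 5 -> FAULT, frames=[2,5,-] (faults so far: 2)
  step 4: ref 1 -> FAULT, frames=[2,5,1] (faults so far: 3)
  step 5: ref 3 -> FAULT, evict 1, frames=[2,5,3] (faults so far: 4)
  step 6: ref 5 -> HIT, frames=[2,5,3] (faults so far: 4)
  step 7: ref 3 -> HIT, frames=[2,5,3] (faults so far: 4)
  step 8: ref 2 -> HIT, frames=[2,5,3] (faults so far: 4)
  step 9: ref 2 -> HIT, frames=[2,5,3] (faults so far: 4)
  step 10: ref 2 -> HIT, frames=[2,5,3] (faults so far: 4)
  step 11: ref 1 -> FAULT, evict 2, frames=[1,5,3] (faults so far: 5)
  step 12: ref 3 -> HIT, frames=[1,5,3] (faults so far: 5)
  Optimal total faults: 5

Answer: 5 6 5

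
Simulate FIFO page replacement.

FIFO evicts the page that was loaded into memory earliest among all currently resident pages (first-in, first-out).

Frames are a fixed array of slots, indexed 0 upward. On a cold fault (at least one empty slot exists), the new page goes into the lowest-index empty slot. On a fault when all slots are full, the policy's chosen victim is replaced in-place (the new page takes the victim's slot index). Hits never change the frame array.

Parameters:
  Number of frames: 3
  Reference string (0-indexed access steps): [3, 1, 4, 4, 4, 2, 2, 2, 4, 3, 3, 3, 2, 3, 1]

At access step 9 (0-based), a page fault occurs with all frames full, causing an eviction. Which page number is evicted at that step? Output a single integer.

Step 0: ref 3 -> FAULT, frames=[3,-,-]
Step 1: ref 1 -> FAULT, frames=[3,1,-]
Step 2: ref 4 -> FAULT, frames=[3,1,4]
Step 3: ref 4 -> HIT, frames=[3,1,4]
Step 4: ref 4 -> HIT, frames=[3,1,4]
Step 5: ref 2 -> FAULT, evict 3, frames=[2,1,4]
Step 6: ref 2 -> HIT, frames=[2,1,4]
Step 7: ref 2 -> HIT, frames=[2,1,4]
Step 8: ref 4 -> HIT, frames=[2,1,4]
Step 9: ref 3 -> FAULT, evict 1, frames=[2,3,4]
At step 9: evicted page 1

Answer: 1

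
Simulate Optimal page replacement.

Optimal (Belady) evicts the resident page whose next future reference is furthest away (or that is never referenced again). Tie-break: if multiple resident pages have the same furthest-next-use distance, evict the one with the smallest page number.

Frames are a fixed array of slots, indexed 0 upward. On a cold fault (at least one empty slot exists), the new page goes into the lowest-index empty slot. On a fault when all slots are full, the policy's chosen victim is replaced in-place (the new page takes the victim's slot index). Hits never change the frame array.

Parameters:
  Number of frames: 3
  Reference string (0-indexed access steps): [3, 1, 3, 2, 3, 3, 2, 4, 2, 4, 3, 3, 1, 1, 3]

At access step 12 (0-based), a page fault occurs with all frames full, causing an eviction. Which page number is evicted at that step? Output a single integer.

Step 0: ref 3 -> FAULT, frames=[3,-,-]
Step 1: ref 1 -> FAULT, frames=[3,1,-]
Step 2: ref 3 -> HIT, frames=[3,1,-]
Step 3: ref 2 -> FAULT, frames=[3,1,2]
Step 4: ref 3 -> HIT, frames=[3,1,2]
Step 5: ref 3 -> HIT, frames=[3,1,2]
Step 6: ref 2 -> HIT, frames=[3,1,2]
Step 7: ref 4 -> FAULT, evict 1, frames=[3,4,2]
Step 8: ref 2 -> HIT, frames=[3,4,2]
Step 9: ref 4 -> HIT, frames=[3,4,2]
Step 10: ref 3 -> HIT, frames=[3,4,2]
Step 11: ref 3 -> HIT, frames=[3,4,2]
Step 12: ref 1 -> FAULT, evict 2, frames=[3,4,1]
At step 12: evicted page 2

Answer: 2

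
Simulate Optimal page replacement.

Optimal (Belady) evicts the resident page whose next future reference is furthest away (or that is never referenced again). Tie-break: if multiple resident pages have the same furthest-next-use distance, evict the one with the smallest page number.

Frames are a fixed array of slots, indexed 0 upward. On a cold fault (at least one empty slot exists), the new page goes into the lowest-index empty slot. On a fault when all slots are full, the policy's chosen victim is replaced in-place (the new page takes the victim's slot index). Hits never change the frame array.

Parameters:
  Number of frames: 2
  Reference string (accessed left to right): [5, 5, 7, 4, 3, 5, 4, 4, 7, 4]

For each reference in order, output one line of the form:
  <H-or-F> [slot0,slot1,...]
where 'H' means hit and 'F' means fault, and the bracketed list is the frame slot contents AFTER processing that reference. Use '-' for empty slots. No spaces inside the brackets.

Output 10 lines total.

F [5,-]
H [5,-]
F [5,7]
F [5,4]
F [5,3]
H [5,3]
F [5,4]
H [5,4]
F [7,4]
H [7,4]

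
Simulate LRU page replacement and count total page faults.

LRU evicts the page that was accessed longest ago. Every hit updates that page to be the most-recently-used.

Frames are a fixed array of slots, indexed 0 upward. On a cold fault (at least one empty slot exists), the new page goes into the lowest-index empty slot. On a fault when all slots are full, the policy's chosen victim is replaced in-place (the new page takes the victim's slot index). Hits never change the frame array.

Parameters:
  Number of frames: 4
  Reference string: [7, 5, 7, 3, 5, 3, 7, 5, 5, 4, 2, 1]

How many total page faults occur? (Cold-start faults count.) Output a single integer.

Step 0: ref 7 → FAULT, frames=[7,-,-,-]
Step 1: ref 5 → FAULT, frames=[7,5,-,-]
Step 2: ref 7 → HIT, frames=[7,5,-,-]
Step 3: ref 3 → FAULT, frames=[7,5,3,-]
Step 4: ref 5 → HIT, frames=[7,5,3,-]
Step 5: ref 3 → HIT, frames=[7,5,3,-]
Step 6: ref 7 → HIT, frames=[7,5,3,-]
Step 7: ref 5 → HIT, frames=[7,5,3,-]
Step 8: ref 5 → HIT, frames=[7,5,3,-]
Step 9: ref 4 → FAULT, frames=[7,5,3,4]
Step 10: ref 2 → FAULT (evict 3), frames=[7,5,2,4]
Step 11: ref 1 → FAULT (evict 7), frames=[1,5,2,4]
Total faults: 6

Answer: 6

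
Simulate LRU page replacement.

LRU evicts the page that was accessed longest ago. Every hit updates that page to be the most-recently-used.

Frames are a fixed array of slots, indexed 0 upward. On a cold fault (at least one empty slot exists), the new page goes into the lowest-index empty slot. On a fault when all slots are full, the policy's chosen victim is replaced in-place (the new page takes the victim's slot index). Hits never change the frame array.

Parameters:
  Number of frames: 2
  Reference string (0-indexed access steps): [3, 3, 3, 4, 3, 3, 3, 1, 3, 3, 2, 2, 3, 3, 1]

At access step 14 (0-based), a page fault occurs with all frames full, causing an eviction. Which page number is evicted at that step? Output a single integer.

Answer: 2

Derivation:
Step 0: ref 3 -> FAULT, frames=[3,-]
Step 1: ref 3 -> HIT, frames=[3,-]
Step 2: ref 3 -> HIT, frames=[3,-]
Step 3: ref 4 -> FAULT, frames=[3,4]
Step 4: ref 3 -> HIT, frames=[3,4]
Step 5: ref 3 -> HIT, frames=[3,4]
Step 6: ref 3 -> HIT, frames=[3,4]
Step 7: ref 1 -> FAULT, evict 4, frames=[3,1]
Step 8: ref 3 -> HIT, frames=[3,1]
Step 9: ref 3 -> HIT, frames=[3,1]
Step 10: ref 2 -> FAULT, evict 1, frames=[3,2]
Step 11: ref 2 -> HIT, frames=[3,2]
Step 12: ref 3 -> HIT, frames=[3,2]
Step 13: ref 3 -> HIT, frames=[3,2]
Step 14: ref 1 -> FAULT, evict 2, frames=[3,1]
At step 14: evicted page 2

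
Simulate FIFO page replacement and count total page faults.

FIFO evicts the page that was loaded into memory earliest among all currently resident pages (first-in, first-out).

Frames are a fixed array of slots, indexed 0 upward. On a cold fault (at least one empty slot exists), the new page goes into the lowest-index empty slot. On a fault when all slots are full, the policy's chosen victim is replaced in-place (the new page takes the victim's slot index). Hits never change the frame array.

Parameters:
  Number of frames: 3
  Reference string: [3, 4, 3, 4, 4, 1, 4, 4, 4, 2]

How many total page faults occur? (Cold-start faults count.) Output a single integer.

Step 0: ref 3 → FAULT, frames=[3,-,-]
Step 1: ref 4 → FAULT, frames=[3,4,-]
Step 2: ref 3 → HIT, frames=[3,4,-]
Step 3: ref 4 → HIT, frames=[3,4,-]
Step 4: ref 4 → HIT, frames=[3,4,-]
Step 5: ref 1 → FAULT, frames=[3,4,1]
Step 6: ref 4 → HIT, frames=[3,4,1]
Step 7: ref 4 → HIT, frames=[3,4,1]
Step 8: ref 4 → HIT, frames=[3,4,1]
Step 9: ref 2 → FAULT (evict 3), frames=[2,4,1]
Total faults: 4

Answer: 4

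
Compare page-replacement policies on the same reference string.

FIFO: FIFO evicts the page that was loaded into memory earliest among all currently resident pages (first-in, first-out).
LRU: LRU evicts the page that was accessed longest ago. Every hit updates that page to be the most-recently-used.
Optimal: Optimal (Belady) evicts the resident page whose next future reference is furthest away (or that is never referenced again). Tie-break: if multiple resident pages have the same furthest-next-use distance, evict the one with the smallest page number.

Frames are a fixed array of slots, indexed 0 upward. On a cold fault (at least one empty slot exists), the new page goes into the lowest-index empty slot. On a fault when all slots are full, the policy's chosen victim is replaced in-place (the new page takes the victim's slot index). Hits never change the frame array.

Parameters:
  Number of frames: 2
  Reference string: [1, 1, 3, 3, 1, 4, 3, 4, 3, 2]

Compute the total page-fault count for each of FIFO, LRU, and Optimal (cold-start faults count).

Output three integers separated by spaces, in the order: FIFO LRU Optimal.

Answer: 4 5 4

Derivation:
--- FIFO ---
  step 0: ref 1 -> FAULT, frames=[1,-] (faults so far: 1)
  step 1: ref 1 -> HIT, frames=[1,-] (faults so far: 1)
  step 2: ref 3 -> FAULT, frames=[1,3] (faults so far: 2)
  step 3: ref 3 -> HIT, frames=[1,3] (faults so far: 2)
  step 4: ref 1 -> HIT, frames=[1,3] (faults so far: 2)
  step 5: ref 4 -> FAULT, evict 1, frames=[4,3] (faults so far: 3)
  step 6: ref 3 -> HIT, frames=[4,3] (faults so far: 3)
  step 7: ref 4 -> HIT, frames=[4,3] (faults so far: 3)
  step 8: ref 3 -> HIT, frames=[4,3] (faults so far: 3)
  step 9: ref 2 -> FAULT, evict 3, frames=[4,2] (faults so far: 4)
  FIFO total faults: 4
--- LRU ---
  step 0: ref 1 -> FAULT, frames=[1,-] (faults so far: 1)
  step 1: ref 1 -> HIT, frames=[1,-] (faults so far: 1)
  step 2: ref 3 -> FAULT, frames=[1,3] (faults so far: 2)
  step 3: ref 3 -> HIT, frames=[1,3] (faults so far: 2)
  step 4: ref 1 -> HIT, frames=[1,3] (faults so far: 2)
  step 5: ref 4 -> FAULT, evict 3, frames=[1,4] (faults so far: 3)
  step 6: ref 3 -> FAULT, evict 1, frames=[3,4] (faults so far: 4)
  step 7: ref 4 -> HIT, frames=[3,4] (faults so far: 4)
  step 8: ref 3 -> HIT, frames=[3,4] (faults so far: 4)
  step 9: ref 2 -> FAULT, evict 4, frames=[3,2] (faults so far: 5)
  LRU total faults: 5
--- Optimal ---
  step 0: ref 1 -> FAULT, frames=[1,-] (faults so far: 1)
  step 1: ref 1 -> HIT, frames=[1,-] (faults so far: 1)
  step 2: ref 3 -> FAULT, frames=[1,3] (faults so far: 2)
  step 3: ref 3 -> HIT, frames=[1,3] (faults so far: 2)
  step 4: ref 1 -> HIT, frames=[1,3] (faults so far: 2)
  step 5: ref 4 -> FAULT, evict 1, frames=[4,3] (faults so far: 3)
  step 6: ref 3 -> HIT, frames=[4,3] (faults so far: 3)
  step 7: ref 4 -> HIT, frames=[4,3] (faults so far: 3)
  step 8: ref 3 -> HIT, frames=[4,3] (faults so far: 3)
  step 9: ref 2 -> FAULT, evict 3, frames=[4,2] (faults so far: 4)
  Optimal total faults: 4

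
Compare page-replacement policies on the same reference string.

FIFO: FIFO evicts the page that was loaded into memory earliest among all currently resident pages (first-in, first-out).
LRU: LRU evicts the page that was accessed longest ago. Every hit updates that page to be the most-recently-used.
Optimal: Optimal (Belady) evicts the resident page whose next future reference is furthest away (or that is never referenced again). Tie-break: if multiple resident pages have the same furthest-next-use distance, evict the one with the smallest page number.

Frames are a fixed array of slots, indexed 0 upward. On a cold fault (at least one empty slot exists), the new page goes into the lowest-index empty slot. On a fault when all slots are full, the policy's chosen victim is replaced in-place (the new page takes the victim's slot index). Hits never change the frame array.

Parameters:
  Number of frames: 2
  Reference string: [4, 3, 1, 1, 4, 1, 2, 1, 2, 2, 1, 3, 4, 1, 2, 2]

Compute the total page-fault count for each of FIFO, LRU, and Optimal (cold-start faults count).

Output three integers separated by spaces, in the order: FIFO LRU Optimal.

Answer: 10 9 7

Derivation:
--- FIFO ---
  step 0: ref 4 -> FAULT, frames=[4,-] (faults so far: 1)
  step 1: ref 3 -> FAULT, frames=[4,3] (faults so far: 2)
  step 2: ref 1 -> FAULT, evict 4, frames=[1,3] (faults so far: 3)
  step 3: ref 1 -> HIT, frames=[1,3] (faults so far: 3)
  step 4: ref 4 -> FAULT, evict 3, frames=[1,4] (faults so far: 4)
  step 5: ref 1 -> HIT, frames=[1,4] (faults so far: 4)
  step 6: ref 2 -> FAULT, evict 1, frames=[2,4] (faults so far: 5)
  step 7: ref 1 -> FAULT, evict 4, frames=[2,1] (faults so far: 6)
  step 8: ref 2 -> HIT, frames=[2,1] (faults so far: 6)
  step 9: ref 2 -> HIT, frames=[2,1] (faults so far: 6)
  step 10: ref 1 -> HIT, frames=[2,1] (faults so far: 6)
  step 11: ref 3 -> FAULT, evict 2, frames=[3,1] (faults so far: 7)
  step 12: ref 4 -> FAULT, evict 1, frames=[3,4] (faults so far: 8)
  step 13: ref 1 -> FAULT, evict 3, frames=[1,4] (faults so far: 9)
  step 14: ref 2 -> FAULT, evict 4, frames=[1,2] (faults so far: 10)
  step 15: ref 2 -> HIT, frames=[1,2] (faults so far: 10)
  FIFO total faults: 10
--- LRU ---
  step 0: ref 4 -> FAULT, frames=[4,-] (faults so far: 1)
  step 1: ref 3 -> FAULT, frames=[4,3] (faults so far: 2)
  step 2: ref 1 -> FAULT, evict 4, frames=[1,3] (faults so far: 3)
  step 3: ref 1 -> HIT, frames=[1,3] (faults so far: 3)
  step 4: ref 4 -> FAULT, evict 3, frames=[1,4] (faults so far: 4)
  step 5: ref 1 -> HIT, frames=[1,4] (faults so far: 4)
  step 6: ref 2 -> FAULT, evict 4, frames=[1,2] (faults so far: 5)
  step 7: ref 1 -> HIT, frames=[1,2] (faults so far: 5)
  step 8: ref 2 -> HIT, frames=[1,2] (faults so far: 5)
  step 9: ref 2 -> HIT, frames=[1,2] (faults so far: 5)
  step 10: ref 1 -> HIT, frames=[1,2] (faults so far: 5)
  step 11: ref 3 -> FAULT, evict 2, frames=[1,3] (faults so far: 6)
  step 12: ref 4 -> FAULT, evict 1, frames=[4,3] (faults so far: 7)
  step 13: ref 1 -> FAULT, evict 3, frames=[4,1] (faults so far: 8)
  step 14: ref 2 -> FAULT, evict 4, frames=[2,1] (faults so far: 9)
  step 15: ref 2 -> HIT, frames=[2,1] (faults so far: 9)
  LRU total faults: 9
--- Optimal ---
  step 0: ref 4 -> FAULT, frames=[4,-] (faults so far: 1)
  step 1: ref 3 -> FAULT, frames=[4,3] (faults so far: 2)
  step 2: ref 1 -> FAULT, evict 3, frames=[4,1] (faults so far: 3)
  step 3: ref 1 -> HIT, frames=[4,1] (faults so far: 3)
  step 4: ref 4 -> HIT, frames=[4,1] (faults so far: 3)
  step 5: ref 1 -> HIT, frames=[4,1] (faults so far: 3)
  step 6: ref 2 -> FAULT, evict 4, frames=[2,1] (faults so far: 4)
  step 7: ref 1 -> HIT, frames=[2,1] (faults so far: 4)
  step 8: ref 2 -> HIT, frames=[2,1] (faults so far: 4)
  step 9: ref 2 -> HIT, frames=[2,1] (faults so far: 4)
  step 10: ref 1 -> HIT, frames=[2,1] (faults so far: 4)
  step 11: ref 3 -> FAULT, evict 2, frames=[3,1] (faults so far: 5)
  step 12: ref 4 -> FAULT, evict 3, frames=[4,1] (faults so far: 6)
  step 13: ref 1 -> HIT, frames=[4,1] (faults so far: 6)
  step 14: ref 2 -> FAULT, evict 1, frames=[4,2] (faults so far: 7)
  step 15: ref 2 -> HIT, frames=[4,2] (faults so far: 7)
  Optimal total faults: 7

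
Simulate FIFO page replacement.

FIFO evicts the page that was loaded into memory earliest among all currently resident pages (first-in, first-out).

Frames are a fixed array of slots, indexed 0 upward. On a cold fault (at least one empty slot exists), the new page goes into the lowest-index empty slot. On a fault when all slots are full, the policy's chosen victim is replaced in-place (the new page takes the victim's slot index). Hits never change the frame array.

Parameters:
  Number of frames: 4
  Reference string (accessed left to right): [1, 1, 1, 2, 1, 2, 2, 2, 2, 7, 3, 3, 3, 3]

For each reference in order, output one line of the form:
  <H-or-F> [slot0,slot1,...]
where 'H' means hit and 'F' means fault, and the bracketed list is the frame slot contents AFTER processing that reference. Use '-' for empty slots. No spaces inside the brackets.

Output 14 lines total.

F [1,-,-,-]
H [1,-,-,-]
H [1,-,-,-]
F [1,2,-,-]
H [1,2,-,-]
H [1,2,-,-]
H [1,2,-,-]
H [1,2,-,-]
H [1,2,-,-]
F [1,2,7,-]
F [1,2,7,3]
H [1,2,7,3]
H [1,2,7,3]
H [1,2,7,3]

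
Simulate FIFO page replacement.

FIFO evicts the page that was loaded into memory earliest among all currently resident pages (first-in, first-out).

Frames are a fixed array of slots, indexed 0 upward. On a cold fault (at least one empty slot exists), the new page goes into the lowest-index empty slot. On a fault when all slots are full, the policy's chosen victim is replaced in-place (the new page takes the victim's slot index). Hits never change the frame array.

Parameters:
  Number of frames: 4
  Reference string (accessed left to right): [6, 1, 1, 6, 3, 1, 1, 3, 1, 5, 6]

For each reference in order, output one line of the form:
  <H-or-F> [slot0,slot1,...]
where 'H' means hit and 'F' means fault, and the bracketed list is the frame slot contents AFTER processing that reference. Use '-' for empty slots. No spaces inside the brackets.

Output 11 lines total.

F [6,-,-,-]
F [6,1,-,-]
H [6,1,-,-]
H [6,1,-,-]
F [6,1,3,-]
H [6,1,3,-]
H [6,1,3,-]
H [6,1,3,-]
H [6,1,3,-]
F [6,1,3,5]
H [6,1,3,5]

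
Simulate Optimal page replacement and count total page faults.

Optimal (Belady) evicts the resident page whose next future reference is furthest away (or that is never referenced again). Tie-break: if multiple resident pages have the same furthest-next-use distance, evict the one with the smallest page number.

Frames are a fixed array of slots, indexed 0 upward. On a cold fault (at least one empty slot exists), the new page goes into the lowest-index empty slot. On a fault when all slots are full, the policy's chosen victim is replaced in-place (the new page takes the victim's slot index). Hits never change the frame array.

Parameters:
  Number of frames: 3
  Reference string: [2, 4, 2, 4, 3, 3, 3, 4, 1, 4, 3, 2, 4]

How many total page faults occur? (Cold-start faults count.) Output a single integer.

Step 0: ref 2 → FAULT, frames=[2,-,-]
Step 1: ref 4 → FAULT, frames=[2,4,-]
Step 2: ref 2 → HIT, frames=[2,4,-]
Step 3: ref 4 → HIT, frames=[2,4,-]
Step 4: ref 3 → FAULT, frames=[2,4,3]
Step 5: ref 3 → HIT, frames=[2,4,3]
Step 6: ref 3 → HIT, frames=[2,4,3]
Step 7: ref 4 → HIT, frames=[2,4,3]
Step 8: ref 1 → FAULT (evict 2), frames=[1,4,3]
Step 9: ref 4 → HIT, frames=[1,4,3]
Step 10: ref 3 → HIT, frames=[1,4,3]
Step 11: ref 2 → FAULT (evict 1), frames=[2,4,3]
Step 12: ref 4 → HIT, frames=[2,4,3]
Total faults: 5

Answer: 5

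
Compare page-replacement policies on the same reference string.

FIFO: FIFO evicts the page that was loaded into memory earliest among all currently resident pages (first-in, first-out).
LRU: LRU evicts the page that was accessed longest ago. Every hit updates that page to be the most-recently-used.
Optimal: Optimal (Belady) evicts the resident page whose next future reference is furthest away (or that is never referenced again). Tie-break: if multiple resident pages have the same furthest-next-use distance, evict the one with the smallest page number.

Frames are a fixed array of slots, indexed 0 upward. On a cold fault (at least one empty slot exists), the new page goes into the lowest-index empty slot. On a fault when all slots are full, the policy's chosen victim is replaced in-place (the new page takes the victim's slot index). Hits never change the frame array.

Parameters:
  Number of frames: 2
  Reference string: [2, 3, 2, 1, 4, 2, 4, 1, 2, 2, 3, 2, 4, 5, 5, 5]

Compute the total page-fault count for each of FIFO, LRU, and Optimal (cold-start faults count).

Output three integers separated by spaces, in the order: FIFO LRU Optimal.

--- FIFO ---
  step 0: ref 2 -> FAULT, frames=[2,-] (faults so far: 1)
  step 1: ref 3 -> FAULT, frames=[2,3] (faults so far: 2)
  step 2: ref 2 -> HIT, frames=[2,3] (faults so far: 2)
  step 3: ref 1 -> FAULT, evict 2, frames=[1,3] (faults so far: 3)
  step 4: ref 4 -> FAULT, evict 3, frames=[1,4] (faults so far: 4)
  step 5: ref 2 -> FAULT, evict 1, frames=[2,4] (faults so far: 5)
  step 6: ref 4 -> HIT, frames=[2,4] (faults so far: 5)
  step 7: ref 1 -> FAULT, evict 4, frames=[2,1] (faults so far: 6)
  step 8: ref 2 -> HIT, frames=[2,1] (faults so far: 6)
  step 9: ref 2 -> HIT, frames=[2,1] (faults so far: 6)
  step 10: ref 3 -> FAULT, evict 2, frames=[3,1] (faults so far: 7)
  step 11: ref 2 -> FAULT, evict 1, frames=[3,2] (faults so far: 8)
  step 12: ref 4 -> FAULT, evict 3, frames=[4,2] (faults so far: 9)
  step 13: ref 5 -> FAULT, evict 2, frames=[4,5] (faults so far: 10)
  step 14: ref 5 -> HIT, frames=[4,5] (faults so far: 10)
  step 15: ref 5 -> HIT, frames=[4,5] (faults so far: 10)
  FIFO total faults: 10
--- LRU ---
  step 0: ref 2 -> FAULT, frames=[2,-] (faults so far: 1)
  step 1: ref 3 -> FAULT, frames=[2,3] (faults so far: 2)
  step 2: ref 2 -> HIT, frames=[2,3] (faults so far: 2)
  step 3: ref 1 -> FAULT, evict 3, frames=[2,1] (faults so far: 3)
  step 4: ref 4 -> FAULT, evict 2, frames=[4,1] (faults so far: 4)
  step 5: ref 2 -> FAULT, evict 1, frames=[4,2] (faults so far: 5)
  step 6: ref 4 -> HIT, frames=[4,2] (faults so far: 5)
  step 7: ref 1 -> FAULT, evict 2, frames=[4,1] (faults so far: 6)
  step 8: ref 2 -> FAULT, evict 4, frames=[2,1] (faults so far: 7)
  step 9: ref 2 -> HIT, frames=[2,1] (faults so far: 7)
  step 10: ref 3 -> FAULT, evict 1, frames=[2,3] (faults so far: 8)
  step 11: ref 2 -> HIT, frames=[2,3] (faults so far: 8)
  step 12: ref 4 -> FAULT, evict 3, frames=[2,4] (faults so far: 9)
  step 13: ref 5 -> FAULT, evict 2, frames=[5,4] (faults so far: 10)
  step 14: ref 5 -> HIT, frames=[5,4] (faults so far: 10)
  step 15: ref 5 -> HIT, frames=[5,4] (faults so far: 10)
  LRU total faults: 10
--- Optimal ---
  step 0: ref 2 -> FAULT, frames=[2,-] (faults so far: 1)
  step 1: ref 3 -> FAULT, frames=[2,3] (faults so far: 2)
  step 2: ref 2 -> HIT, frames=[2,3] (faults so far: 2)
  step 3: ref 1 -> FAULT, evict 3, frames=[2,1] (faults so far: 3)
  step 4: ref 4 -> FAULT, evict 1, frames=[2,4] (faults so far: 4)
  step 5: ref 2 -> HIT, frames=[2,4] (faults so far: 4)
  step 6: ref 4 -> HIT, frames=[2,4] (faults so far: 4)
  step 7: ref 1 -> FAULT, evict 4, frames=[2,1] (faults so far: 5)
  step 8: ref 2 -> HIT, frames=[2,1] (faults so far: 5)
  step 9: ref 2 -> HIT, frames=[2,1] (faults so far: 5)
  step 10: ref 3 -> FAULT, evict 1, frames=[2,3] (faults so far: 6)
  step 11: ref 2 -> HIT, frames=[2,3] (faults so far: 6)
  step 12: ref 4 -> FAULT, evict 2, frames=[4,3] (faults so far: 7)
  step 13: ref 5 -> FAULT, evict 3, frames=[4,5] (faults so far: 8)
  step 14: ref 5 -> HIT, frames=[4,5] (faults so far: 8)
  step 15: ref 5 -> HIT, frames=[4,5] (faults so far: 8)
  Optimal total faults: 8

Answer: 10 10 8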